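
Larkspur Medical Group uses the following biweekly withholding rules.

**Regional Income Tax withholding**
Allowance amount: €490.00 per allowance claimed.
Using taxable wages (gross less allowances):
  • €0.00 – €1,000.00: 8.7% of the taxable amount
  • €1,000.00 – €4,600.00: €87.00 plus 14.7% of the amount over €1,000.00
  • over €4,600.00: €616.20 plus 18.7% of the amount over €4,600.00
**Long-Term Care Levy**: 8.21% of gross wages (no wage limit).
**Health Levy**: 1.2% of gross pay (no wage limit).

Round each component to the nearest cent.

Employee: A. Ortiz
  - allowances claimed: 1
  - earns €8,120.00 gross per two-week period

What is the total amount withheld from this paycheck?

Regional Income Tax: taxable = €8,120.00 − 1×€490.00 = €7,630.00
  €616.20 + 18.7% × (€7,630.00 − €4,600.00) = €616.20 + 18.7% × €3,030.00 = €1,182.81
Long-Term Care Levy: 8.21% × €8,120.00 = €666.65
Health Levy: 1.2% × €8,120.00 = €97.44
Total: €1,182.81 + €666.65 + €97.44 = €1,946.90

€1,946.90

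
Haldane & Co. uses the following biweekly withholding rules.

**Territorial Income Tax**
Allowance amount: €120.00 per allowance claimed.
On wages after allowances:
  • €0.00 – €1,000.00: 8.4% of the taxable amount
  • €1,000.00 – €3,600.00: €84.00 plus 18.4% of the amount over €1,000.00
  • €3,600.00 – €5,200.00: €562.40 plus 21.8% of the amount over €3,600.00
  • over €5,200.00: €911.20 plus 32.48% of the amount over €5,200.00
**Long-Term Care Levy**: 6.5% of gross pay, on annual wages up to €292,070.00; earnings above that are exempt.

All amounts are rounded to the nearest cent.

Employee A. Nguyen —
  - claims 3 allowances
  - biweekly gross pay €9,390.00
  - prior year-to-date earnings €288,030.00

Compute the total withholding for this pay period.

Territorial Income Tax: taxable = €9,390.00 − 3×€120.00 = €9,030.00
  €911.20 + 32.48% × (€9,030.00 − €5,200.00) = €911.20 + 32.48% × €3,830.00 = €2,155.18
Long-Term Care Levy: cap €292,070.00 − YTD €288,030.00 = €4,040.00 subject; 6.5% × €4,040.00 = €262.60
Total: €2,155.18 + €262.60 = €2,417.78

€2,417.78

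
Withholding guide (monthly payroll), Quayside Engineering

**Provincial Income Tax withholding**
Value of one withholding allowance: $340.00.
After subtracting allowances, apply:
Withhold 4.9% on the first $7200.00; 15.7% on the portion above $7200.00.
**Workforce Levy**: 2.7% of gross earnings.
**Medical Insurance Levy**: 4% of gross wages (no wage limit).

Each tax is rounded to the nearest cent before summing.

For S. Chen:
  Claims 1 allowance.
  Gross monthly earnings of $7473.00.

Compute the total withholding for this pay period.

$850.21

Provincial Income Tax: taxable = $7473.00 − 1×$340.00 = $7133.00
  4.9% × $7133.00 = $349.52
Workforce Levy: 2.7% × $7473.00 = $201.77
Medical Insurance Levy: 4% × $7473.00 = $298.92
Total: $349.52 + $201.77 + $298.92 = $850.21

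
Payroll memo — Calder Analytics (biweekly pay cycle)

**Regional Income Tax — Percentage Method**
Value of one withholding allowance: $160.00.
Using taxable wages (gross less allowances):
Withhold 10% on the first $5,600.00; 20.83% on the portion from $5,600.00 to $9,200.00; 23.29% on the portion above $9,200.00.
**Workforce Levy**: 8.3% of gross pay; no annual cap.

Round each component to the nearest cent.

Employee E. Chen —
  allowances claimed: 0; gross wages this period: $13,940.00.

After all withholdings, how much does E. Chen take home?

Regional Income Tax: taxable = $13,940.00
  $1,309.88 + 23.29% × ($13,940.00 − $9,200.00) = $1,309.88 + 23.29% × $4,740.00 = $2,413.83
Workforce Levy: 8.3% × $13,940.00 = $1,157.02
Total withheld: $2,413.83 + $1,157.02 = $3,570.85
Net pay: $13,940.00 − $3,570.85 = $10,369.15

$10,369.15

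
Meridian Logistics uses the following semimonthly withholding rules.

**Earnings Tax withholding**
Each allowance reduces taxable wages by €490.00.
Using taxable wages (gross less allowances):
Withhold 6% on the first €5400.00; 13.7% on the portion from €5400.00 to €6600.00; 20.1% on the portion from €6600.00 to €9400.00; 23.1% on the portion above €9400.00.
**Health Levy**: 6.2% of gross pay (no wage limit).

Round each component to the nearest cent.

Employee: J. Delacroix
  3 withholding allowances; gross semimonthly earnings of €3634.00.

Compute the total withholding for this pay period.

Earnings Tax: taxable = €3634.00 − 3×€490.00 = €2164.00
  6% × €2164.00 = €129.84
Health Levy: 6.2% × €3634.00 = €225.31
Total: €129.84 + €225.31 = €355.15

€355.15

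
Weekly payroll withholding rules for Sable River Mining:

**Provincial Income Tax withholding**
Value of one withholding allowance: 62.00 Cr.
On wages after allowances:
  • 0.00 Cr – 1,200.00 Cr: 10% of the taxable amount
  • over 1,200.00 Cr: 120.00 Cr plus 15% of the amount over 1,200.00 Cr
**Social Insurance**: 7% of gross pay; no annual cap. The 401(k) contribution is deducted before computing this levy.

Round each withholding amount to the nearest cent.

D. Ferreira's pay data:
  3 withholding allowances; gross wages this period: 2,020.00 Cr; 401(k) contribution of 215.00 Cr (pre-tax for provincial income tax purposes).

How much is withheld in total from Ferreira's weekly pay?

309.20 Cr

Provincial Income Tax: taxable = 2,020.00 Cr − 215.00 Cr − 3×62.00 Cr = 1,619.00 Cr
  120.00 Cr + 15% × (1,619.00 Cr − 1,200.00 Cr) = 120.00 Cr + 15% × 419.00 Cr = 182.85 Cr
Social Insurance: 7% × 1,805.00 Cr = 126.35 Cr
Total: 182.85 Cr + 126.35 Cr = 309.20 Cr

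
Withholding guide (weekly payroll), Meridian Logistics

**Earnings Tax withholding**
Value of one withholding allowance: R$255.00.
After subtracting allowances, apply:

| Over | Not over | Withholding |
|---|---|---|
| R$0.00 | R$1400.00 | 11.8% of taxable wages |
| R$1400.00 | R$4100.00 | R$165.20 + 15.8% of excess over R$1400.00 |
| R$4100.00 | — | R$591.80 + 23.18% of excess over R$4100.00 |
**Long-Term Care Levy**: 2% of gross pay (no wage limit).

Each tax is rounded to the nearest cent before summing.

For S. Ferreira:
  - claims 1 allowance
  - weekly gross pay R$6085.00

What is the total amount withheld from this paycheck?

R$1114.51

Earnings Tax: taxable = R$6085.00 − 1×R$255.00 = R$5830.00
  R$591.80 + 23.18% × (R$5830.00 − R$4100.00) = R$591.80 + 23.18% × R$1730.00 = R$992.81
Long-Term Care Levy: 2% × R$6085.00 = R$121.70
Total: R$992.81 + R$121.70 = R$1114.51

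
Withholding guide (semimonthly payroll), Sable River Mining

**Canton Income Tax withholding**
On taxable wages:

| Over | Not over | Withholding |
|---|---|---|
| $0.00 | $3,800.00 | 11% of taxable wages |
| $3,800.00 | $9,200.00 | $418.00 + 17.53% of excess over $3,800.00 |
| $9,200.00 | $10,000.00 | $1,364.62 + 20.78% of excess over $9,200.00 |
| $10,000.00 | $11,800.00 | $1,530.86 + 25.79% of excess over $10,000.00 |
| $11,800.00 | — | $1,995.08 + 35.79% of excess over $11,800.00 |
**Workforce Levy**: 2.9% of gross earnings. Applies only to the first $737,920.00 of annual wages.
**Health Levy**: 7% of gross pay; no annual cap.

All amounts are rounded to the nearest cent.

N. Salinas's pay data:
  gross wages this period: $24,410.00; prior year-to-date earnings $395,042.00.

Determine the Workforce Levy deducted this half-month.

$707.89

Workforce Levy: 2.9% × $24,410.00 = $707.89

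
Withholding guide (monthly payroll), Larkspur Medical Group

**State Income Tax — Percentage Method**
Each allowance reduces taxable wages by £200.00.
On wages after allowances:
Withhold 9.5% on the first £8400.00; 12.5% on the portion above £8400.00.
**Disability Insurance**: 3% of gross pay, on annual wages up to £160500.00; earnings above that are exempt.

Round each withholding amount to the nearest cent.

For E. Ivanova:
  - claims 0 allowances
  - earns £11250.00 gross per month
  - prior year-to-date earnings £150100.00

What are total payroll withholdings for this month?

State Income Tax: taxable = £11250.00
  £798.00 + 12.5% × (£11250.00 − £8400.00) = £798.00 + 12.5% × £2850.00 = £1154.25
Disability Insurance: cap £160500.00 − YTD £150100.00 = £10400.00 subject; 3% × £10400.00 = £312.00
Total: £1154.25 + £312.00 = £1466.25

£1466.25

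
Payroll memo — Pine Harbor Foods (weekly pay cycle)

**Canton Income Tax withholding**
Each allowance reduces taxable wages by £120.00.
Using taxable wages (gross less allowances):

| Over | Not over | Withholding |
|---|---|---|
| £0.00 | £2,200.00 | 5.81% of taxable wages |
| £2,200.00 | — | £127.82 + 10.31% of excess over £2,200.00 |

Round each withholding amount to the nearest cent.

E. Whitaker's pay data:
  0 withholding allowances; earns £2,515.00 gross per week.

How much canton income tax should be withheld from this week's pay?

Canton Income Tax: taxable = £2,515.00
  £127.82 + 10.31% × (£2,515.00 − £2,200.00) = £127.82 + 10.31% × £315.00 = £160.30

£160.30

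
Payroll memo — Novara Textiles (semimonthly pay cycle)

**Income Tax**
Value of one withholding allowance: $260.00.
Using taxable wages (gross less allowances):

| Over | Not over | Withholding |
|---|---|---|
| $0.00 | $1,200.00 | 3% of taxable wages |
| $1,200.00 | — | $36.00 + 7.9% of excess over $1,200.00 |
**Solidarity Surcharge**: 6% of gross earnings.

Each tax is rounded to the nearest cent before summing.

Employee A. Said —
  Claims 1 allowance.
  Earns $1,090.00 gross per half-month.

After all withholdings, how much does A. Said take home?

Income Tax: taxable = $1,090.00 − 1×$260.00 = $830.00
  3% × $830.00 = $24.90
Solidarity Surcharge: 6% × $1,090.00 = $65.40
Total withheld: $24.90 + $65.40 = $90.30
Net pay: $1,090.00 − $90.30 = $999.70

$999.70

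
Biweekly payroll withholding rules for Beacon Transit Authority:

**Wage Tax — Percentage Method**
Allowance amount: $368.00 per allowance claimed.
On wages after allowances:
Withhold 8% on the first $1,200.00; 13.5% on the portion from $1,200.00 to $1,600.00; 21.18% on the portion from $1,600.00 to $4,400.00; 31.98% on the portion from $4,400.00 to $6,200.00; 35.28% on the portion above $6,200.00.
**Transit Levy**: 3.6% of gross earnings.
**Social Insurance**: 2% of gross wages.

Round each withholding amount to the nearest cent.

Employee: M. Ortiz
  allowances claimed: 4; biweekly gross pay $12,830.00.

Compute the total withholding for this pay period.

$3,856.90

Wage Tax: taxable = $12,830.00 − 4×$368.00 = $11,358.00
  $1,318.68 + 35.28% × ($11,358.00 − $6,200.00) = $1,318.68 + 35.28% × $5,158.00 = $3,138.42
Transit Levy: 3.6% × $12,830.00 = $461.88
Social Insurance: 2% × $12,830.00 = $256.60
Total: $3,138.42 + $461.88 + $256.60 = $3,856.90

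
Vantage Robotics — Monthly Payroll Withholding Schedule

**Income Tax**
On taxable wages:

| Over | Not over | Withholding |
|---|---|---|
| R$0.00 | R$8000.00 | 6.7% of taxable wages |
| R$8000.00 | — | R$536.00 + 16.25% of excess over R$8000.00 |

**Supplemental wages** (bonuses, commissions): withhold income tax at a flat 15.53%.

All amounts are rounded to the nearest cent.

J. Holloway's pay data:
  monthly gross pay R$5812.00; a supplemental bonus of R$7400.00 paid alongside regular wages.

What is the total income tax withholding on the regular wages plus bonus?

R$1538.62

Income Tax: taxable = R$5812.00
  6.7% × R$5812.00 = R$389.40
Supplemental (15.53% flat on bonus): 15.53% × R$7400.00 = R$1149.22
Total income tax: R$389.40 + R$1149.22 = R$1538.62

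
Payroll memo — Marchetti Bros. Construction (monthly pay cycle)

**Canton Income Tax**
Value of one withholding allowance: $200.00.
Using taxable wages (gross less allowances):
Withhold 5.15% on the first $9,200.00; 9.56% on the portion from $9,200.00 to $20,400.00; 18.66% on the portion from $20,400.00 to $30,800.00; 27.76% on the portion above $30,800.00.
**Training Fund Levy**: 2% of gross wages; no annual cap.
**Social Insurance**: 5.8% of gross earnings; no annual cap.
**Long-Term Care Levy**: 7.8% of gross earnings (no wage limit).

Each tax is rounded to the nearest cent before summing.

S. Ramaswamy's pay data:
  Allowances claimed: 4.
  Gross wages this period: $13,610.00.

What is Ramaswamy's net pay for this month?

Canton Income Tax: taxable = $13,610.00 − 4×$200.00 = $12,810.00
  $473.80 + 9.56% × ($12,810.00 − $9,200.00) = $473.80 + 9.56% × $3,610.00 = $818.92
Training Fund Levy: 2% × $13,610.00 = $272.20
Social Insurance: 5.8% × $13,610.00 = $789.38
Long-Term Care Levy: 7.8% × $13,610.00 = $1,061.58
Total withheld: $818.92 + $272.20 + $789.38 + $1,061.58 = $2,942.08
Net pay: $13,610.00 − $2,942.08 = $10,667.92

$10,667.92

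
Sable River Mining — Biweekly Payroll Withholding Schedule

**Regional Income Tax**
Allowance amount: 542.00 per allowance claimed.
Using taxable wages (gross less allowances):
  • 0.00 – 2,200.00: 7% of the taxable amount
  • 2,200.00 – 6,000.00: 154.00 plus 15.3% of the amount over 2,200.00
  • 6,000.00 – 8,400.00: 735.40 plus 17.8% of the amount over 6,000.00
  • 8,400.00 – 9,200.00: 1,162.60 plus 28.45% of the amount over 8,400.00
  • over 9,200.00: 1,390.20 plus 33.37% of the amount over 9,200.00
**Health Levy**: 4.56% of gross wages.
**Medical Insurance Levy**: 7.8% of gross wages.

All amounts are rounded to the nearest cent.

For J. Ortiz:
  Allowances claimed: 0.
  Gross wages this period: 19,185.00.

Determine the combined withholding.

Regional Income Tax: taxable = 19,185.00
  1,390.20 + 33.37% × (19,185.00 − 9,200.00) = 1,390.20 + 33.37% × 9,985.00 = 4,722.19
Health Levy: 4.56% × 19,185.00 = 874.84
Medical Insurance Levy: 7.8% × 19,185.00 = 1,496.43
Total: 4,722.19 + 874.84 + 1,496.43 = 7,093.46

7,093.46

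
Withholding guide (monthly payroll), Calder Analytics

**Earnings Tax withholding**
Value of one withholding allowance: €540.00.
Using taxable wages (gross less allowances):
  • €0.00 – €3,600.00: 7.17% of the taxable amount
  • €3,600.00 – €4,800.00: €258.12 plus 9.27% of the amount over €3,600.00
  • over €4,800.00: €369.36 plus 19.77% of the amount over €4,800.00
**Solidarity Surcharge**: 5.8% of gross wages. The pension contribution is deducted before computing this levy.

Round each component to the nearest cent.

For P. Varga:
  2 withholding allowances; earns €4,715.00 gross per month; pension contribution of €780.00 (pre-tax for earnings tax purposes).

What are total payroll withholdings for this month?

Earnings Tax: taxable = €4,715.00 − €780.00 − 2×€540.00 = €2,855.00
  7.17% × €2,855.00 = €204.70
Solidarity Surcharge: 5.8% × €3,935.00 = €228.23
Total: €204.70 + €228.23 = €432.93

€432.93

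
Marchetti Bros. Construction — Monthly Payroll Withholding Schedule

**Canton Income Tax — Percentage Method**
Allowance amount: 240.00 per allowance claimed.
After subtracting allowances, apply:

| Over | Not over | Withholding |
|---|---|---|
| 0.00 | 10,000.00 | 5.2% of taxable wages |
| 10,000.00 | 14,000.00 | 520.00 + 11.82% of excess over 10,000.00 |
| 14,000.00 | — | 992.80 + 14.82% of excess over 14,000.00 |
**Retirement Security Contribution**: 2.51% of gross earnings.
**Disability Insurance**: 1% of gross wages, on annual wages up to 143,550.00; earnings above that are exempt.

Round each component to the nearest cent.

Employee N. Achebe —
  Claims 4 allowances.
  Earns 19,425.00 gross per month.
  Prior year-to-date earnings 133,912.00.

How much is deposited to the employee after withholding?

17,186.54

Canton Income Tax: taxable = 19,425.00 − 4×240.00 = 18,465.00
  992.80 + 14.82% × (18,465.00 − 14,000.00) = 992.80 + 14.82% × 4,465.00 = 1,654.51
Retirement Security Contribution: 2.51% × 19,425.00 = 487.57
Disability Insurance: cap 143,550.00 − YTD 133,912.00 = 9,638.00 subject; 1% × 9,638.00 = 96.38
Total withheld: 1,654.51 + 487.57 + 96.38 = 2,238.46
Net pay: 19,425.00 − 2,238.46 = 17,186.54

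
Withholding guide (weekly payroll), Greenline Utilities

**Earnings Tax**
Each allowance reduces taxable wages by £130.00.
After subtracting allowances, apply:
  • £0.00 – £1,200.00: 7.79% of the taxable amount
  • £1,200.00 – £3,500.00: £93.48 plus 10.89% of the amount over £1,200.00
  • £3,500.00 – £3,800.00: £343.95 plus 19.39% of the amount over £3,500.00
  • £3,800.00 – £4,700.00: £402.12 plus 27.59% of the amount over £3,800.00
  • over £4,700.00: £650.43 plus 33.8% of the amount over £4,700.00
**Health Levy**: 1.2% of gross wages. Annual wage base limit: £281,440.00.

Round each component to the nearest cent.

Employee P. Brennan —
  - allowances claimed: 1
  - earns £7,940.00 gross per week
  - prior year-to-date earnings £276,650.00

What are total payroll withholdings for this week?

£1,759.09

Earnings Tax: taxable = £7,940.00 − 1×£130.00 = £7,810.00
  £650.43 + 33.8% × (£7,810.00 − £4,700.00) = £650.43 + 33.8% × £3,110.00 = £1,701.61
Health Levy: cap £281,440.00 − YTD £276,650.00 = £4,790.00 subject; 1.2% × £4,790.00 = £57.48
Total: £1,701.61 + £57.48 = £1,759.09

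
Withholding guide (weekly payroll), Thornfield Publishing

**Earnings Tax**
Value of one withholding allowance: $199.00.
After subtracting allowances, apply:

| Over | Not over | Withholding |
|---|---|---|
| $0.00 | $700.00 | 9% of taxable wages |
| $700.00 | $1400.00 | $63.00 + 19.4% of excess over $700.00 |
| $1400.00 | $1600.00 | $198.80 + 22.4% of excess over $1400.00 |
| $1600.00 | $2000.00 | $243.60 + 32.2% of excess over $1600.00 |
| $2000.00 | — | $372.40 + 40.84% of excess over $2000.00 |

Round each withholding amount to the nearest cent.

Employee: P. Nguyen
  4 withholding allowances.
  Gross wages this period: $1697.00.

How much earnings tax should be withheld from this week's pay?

$101.99

Earnings Tax: taxable = $1697.00 − 4×$199.00 = $901.00
  $63.00 + 19.4% × ($901.00 − $700.00) = $63.00 + 19.4% × $201.00 = $101.99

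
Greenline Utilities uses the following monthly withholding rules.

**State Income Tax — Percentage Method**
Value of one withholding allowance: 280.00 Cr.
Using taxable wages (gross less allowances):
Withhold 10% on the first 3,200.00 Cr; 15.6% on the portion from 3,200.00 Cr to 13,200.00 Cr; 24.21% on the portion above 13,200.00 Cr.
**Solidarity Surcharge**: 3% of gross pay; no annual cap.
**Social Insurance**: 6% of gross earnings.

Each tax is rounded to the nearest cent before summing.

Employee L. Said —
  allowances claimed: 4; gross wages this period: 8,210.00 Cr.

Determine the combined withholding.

1,665.74 Cr

State Income Tax: taxable = 8,210.00 Cr − 4×280.00 Cr = 7,090.00 Cr
  320.00 Cr + 15.6% × (7,090.00 Cr − 3,200.00 Cr) = 320.00 Cr + 15.6% × 3,890.00 Cr = 926.84 Cr
Solidarity Surcharge: 3% × 8,210.00 Cr = 246.30 Cr
Social Insurance: 6% × 8,210.00 Cr = 492.60 Cr
Total: 926.84 Cr + 246.30 Cr + 492.60 Cr = 1,665.74 Cr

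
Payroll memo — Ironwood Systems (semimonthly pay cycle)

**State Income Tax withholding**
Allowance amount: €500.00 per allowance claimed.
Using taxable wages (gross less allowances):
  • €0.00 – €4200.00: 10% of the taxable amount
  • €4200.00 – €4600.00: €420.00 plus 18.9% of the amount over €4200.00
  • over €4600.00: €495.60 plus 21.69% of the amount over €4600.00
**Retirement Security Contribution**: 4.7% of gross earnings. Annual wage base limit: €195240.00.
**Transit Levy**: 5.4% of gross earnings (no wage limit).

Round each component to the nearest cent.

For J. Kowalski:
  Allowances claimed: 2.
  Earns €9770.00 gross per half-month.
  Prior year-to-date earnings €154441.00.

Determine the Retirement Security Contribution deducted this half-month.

Retirement Security Contribution: 4.7% × €9770.00 = €459.19

€459.19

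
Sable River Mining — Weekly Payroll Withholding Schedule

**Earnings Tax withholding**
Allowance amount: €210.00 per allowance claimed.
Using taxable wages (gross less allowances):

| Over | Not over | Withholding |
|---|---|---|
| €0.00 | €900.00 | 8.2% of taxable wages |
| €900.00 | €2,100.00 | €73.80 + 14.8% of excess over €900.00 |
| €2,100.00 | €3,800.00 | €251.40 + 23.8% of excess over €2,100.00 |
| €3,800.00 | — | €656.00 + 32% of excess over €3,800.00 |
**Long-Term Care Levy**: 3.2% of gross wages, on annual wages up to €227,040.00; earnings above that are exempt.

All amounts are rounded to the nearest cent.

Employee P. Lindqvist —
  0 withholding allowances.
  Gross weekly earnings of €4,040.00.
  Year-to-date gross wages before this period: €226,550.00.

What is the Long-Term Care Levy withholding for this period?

Long-Term Care Levy: cap €227,040.00 − YTD €226,550.00 = €490.00 subject; 3.2% × €490.00 = €15.68

€15.68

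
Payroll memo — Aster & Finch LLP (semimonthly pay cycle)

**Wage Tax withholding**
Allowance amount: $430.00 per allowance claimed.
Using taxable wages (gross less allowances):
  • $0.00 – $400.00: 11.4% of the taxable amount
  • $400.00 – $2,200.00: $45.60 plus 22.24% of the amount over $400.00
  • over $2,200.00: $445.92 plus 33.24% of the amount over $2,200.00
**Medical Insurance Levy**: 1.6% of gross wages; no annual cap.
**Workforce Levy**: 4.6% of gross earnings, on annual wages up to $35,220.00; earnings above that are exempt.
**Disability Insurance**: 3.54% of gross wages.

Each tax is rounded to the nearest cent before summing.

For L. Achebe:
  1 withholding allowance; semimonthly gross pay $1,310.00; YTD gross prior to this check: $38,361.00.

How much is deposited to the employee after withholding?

Wage Tax: taxable = $1,310.00 − 1×$430.00 = $880.00
  $45.60 + 22.24% × ($880.00 − $400.00) = $45.60 + 22.24% × $480.00 = $152.35
Medical Insurance Levy: 1.6% × $1,310.00 = $20.96
Workforce Levy: YTD $38,361.00 ≥ cap $35,220.00 → $0.00
Disability Insurance: 3.54% × $1,310.00 = $46.37
Total withheld: $152.35 + $20.96 + $0.00 + $46.37 = $219.68
Net pay: $1,310.00 − $219.68 = $1,090.32

$1,090.32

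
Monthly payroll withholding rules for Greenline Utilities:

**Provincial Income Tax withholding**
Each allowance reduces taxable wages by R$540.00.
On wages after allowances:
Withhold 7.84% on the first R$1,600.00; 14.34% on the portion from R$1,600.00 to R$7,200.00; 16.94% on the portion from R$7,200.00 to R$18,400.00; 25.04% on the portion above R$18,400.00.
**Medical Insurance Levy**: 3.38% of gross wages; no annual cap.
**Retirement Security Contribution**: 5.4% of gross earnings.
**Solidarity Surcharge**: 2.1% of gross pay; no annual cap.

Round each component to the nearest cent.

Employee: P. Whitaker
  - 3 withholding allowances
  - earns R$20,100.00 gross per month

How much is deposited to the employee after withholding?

R$15,067.33

Provincial Income Tax: taxable = R$20,100.00 − 3×R$540.00 = R$18,480.00
  R$2,825.76 + 25.04% × (R$18,480.00 − R$18,400.00) = R$2,825.76 + 25.04% × R$80.00 = R$2,845.79
Medical Insurance Levy: 3.38% × R$20,100.00 = R$679.38
Retirement Security Contribution: 5.4% × R$20,100.00 = R$1,085.40
Solidarity Surcharge: 2.1% × R$20,100.00 = R$422.10
Total withheld: R$2,845.79 + R$679.38 + R$1,085.40 + R$422.10 = R$5,032.67
Net pay: R$20,100.00 − R$5,032.67 = R$15,067.33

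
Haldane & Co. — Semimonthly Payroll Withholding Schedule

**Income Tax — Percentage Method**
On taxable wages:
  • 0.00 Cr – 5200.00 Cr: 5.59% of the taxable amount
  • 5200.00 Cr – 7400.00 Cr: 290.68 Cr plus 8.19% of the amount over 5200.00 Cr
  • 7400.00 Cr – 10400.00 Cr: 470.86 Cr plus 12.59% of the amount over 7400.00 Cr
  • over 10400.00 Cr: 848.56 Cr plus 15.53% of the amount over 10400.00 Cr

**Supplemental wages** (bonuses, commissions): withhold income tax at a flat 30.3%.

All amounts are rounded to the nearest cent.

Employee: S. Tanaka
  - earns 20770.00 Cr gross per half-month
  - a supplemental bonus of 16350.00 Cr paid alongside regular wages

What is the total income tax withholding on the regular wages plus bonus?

Income Tax: taxable = 20770.00 Cr
  848.56 Cr + 15.53% × (20770.00 Cr − 10400.00 Cr) = 848.56 Cr + 15.53% × 10370.00 Cr = 2459.02 Cr
Supplemental (30.3% flat on bonus): 30.3% × 16350.00 Cr = 4954.05 Cr
Total income tax: 2459.02 Cr + 4954.05 Cr = 7413.07 Cr

7413.07 Cr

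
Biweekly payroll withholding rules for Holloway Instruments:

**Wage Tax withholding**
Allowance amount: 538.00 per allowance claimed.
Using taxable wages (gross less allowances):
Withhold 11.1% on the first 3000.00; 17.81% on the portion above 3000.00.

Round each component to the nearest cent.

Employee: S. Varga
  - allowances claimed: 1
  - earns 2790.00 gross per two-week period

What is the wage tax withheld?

Wage Tax: taxable = 2790.00 − 1×538.00 = 2252.00
  11.1% × 2252.00 = 249.97

249.97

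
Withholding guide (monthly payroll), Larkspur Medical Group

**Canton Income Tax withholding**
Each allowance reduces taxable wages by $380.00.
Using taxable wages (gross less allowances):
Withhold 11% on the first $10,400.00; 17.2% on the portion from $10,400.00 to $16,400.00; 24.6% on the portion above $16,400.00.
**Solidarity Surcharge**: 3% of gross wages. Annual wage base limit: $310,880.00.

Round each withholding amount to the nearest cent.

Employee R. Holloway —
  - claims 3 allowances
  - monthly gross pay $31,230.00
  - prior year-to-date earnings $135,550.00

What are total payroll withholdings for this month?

$6,480.64

Canton Income Tax: taxable = $31,230.00 − 3×$380.00 = $30,090.00
  $2,176.00 + 24.6% × ($30,090.00 − $16,400.00) = $2,176.00 + 24.6% × $13,690.00 = $5,543.74
Solidarity Surcharge: 3% × $31,230.00 = $936.90
Total: $5,543.74 + $936.90 = $6,480.64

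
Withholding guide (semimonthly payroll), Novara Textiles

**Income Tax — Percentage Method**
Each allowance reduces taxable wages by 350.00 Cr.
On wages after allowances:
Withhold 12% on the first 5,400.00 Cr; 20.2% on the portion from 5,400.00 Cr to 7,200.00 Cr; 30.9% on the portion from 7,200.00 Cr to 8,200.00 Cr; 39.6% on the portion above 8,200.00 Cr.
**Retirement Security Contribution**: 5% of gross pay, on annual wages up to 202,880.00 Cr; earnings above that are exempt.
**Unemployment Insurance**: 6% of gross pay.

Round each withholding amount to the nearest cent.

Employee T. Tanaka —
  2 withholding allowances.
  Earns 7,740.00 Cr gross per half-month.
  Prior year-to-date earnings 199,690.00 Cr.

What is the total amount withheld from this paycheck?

Income Tax: taxable = 7,740.00 Cr − 2×350.00 Cr = 7,040.00 Cr
  648.00 Cr + 20.2% × (7,040.00 Cr − 5,400.00 Cr) = 648.00 Cr + 20.2% × 1,640.00 Cr = 979.28 Cr
Retirement Security Contribution: cap 202,880.00 Cr − YTD 199,690.00 Cr = 3,190.00 Cr subject; 5% × 3,190.00 Cr = 159.50 Cr
Unemployment Insurance: 6% × 7,740.00 Cr = 464.40 Cr
Total: 979.28 Cr + 159.50 Cr + 464.40 Cr = 1,603.18 Cr

1,603.18 Cr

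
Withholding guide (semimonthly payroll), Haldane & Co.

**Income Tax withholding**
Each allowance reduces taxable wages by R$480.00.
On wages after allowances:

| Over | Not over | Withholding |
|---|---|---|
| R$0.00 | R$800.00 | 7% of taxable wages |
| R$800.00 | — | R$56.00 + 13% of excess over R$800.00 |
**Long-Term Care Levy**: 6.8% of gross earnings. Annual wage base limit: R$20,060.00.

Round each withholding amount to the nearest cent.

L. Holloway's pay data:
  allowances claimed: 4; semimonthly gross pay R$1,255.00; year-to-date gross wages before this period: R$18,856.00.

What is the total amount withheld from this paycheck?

R$81.87

Income Tax: taxable = R$1,255.00 − 4×R$480.00 = R$-665.00
  Taxable ≤ 0 → R$0.00
Long-Term Care Levy: cap R$20,060.00 − YTD R$18,856.00 = R$1,204.00 subject; 6.8% × R$1,204.00 = R$81.87
Total: R$0.00 + R$81.87 = R$81.87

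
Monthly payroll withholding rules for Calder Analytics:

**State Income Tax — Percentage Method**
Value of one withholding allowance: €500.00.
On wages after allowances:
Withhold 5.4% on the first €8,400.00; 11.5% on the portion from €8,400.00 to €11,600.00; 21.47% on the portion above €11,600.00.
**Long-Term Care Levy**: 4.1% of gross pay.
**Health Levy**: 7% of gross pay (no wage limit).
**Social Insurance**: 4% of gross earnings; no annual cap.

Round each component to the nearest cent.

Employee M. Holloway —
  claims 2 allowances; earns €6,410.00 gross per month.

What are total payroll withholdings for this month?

€1,260.05

State Income Tax: taxable = €6,410.00 − 2×€500.00 = €5,410.00
  5.4% × €5,410.00 = €292.14
Long-Term Care Levy: 4.1% × €6,410.00 = €262.81
Health Levy: 7% × €6,410.00 = €448.70
Social Insurance: 4% × €6,410.00 = €256.40
Total: €292.14 + €262.81 + €448.70 + €256.40 = €1,260.05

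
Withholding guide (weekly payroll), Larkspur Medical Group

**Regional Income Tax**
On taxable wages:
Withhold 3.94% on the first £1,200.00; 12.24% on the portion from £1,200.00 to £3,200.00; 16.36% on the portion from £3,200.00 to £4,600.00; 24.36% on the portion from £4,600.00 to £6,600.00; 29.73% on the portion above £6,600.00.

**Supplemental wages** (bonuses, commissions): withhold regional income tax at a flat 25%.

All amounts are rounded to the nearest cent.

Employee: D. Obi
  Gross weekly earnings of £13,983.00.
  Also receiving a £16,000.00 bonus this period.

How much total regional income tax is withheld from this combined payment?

£7,203.29

Regional Income Tax: taxable = £13,983.00
  £1,008.32 + 29.73% × (£13,983.00 − £6,600.00) = £1,008.32 + 29.73% × £7,383.00 = £3,203.29
Supplemental (25% flat on bonus): 25% × £16,000.00 = £4,000.00
Total regional income tax: £3,203.29 + £4,000.00 = £7,203.29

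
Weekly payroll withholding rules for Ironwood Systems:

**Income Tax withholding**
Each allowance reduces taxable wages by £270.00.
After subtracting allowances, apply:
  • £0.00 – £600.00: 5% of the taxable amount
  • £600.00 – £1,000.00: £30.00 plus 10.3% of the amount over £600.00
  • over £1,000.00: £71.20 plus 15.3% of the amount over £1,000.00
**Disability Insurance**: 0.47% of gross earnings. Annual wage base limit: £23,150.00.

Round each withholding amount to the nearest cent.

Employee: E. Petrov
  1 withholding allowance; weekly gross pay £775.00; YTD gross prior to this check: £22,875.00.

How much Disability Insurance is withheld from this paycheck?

£1.29

Disability Insurance: cap £23,150.00 − YTD £22,875.00 = £275.00 subject; 0.47% × £275.00 = £1.29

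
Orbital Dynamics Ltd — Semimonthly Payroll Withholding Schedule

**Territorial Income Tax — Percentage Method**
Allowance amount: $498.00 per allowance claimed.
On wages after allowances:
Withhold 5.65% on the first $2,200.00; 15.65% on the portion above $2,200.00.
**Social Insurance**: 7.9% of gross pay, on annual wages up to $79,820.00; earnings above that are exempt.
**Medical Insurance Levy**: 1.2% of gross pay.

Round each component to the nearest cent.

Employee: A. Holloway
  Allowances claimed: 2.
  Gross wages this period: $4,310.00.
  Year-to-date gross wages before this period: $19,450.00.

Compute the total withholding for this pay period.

Territorial Income Tax: taxable = $4,310.00 − 2×$498.00 = $3,314.00
  $124.30 + 15.65% × ($3,314.00 − $2,200.00) = $124.30 + 15.65% × $1,114.00 = $298.64
Social Insurance: 7.9% × $4,310.00 = $340.49
Medical Insurance Levy: 1.2% × $4,310.00 = $51.72
Total: $298.64 + $340.49 + $51.72 = $690.85

$690.85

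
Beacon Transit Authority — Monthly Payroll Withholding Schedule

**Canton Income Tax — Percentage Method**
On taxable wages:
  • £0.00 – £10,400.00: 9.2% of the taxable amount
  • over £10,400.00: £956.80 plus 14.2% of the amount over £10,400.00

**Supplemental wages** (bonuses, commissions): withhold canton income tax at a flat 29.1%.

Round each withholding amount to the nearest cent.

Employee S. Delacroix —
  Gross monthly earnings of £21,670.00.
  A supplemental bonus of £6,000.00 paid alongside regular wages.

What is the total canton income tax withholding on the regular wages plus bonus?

£4,303.14

Canton Income Tax: taxable = £21,670.00
  £956.80 + 14.2% × (£21,670.00 − £10,400.00) = £956.80 + 14.2% × £11,270.00 = £2,557.14
Supplemental (29.1% flat on bonus): 29.1% × £6,000.00 = £1,746.00
Total canton income tax: £2,557.14 + £1,746.00 = £4,303.14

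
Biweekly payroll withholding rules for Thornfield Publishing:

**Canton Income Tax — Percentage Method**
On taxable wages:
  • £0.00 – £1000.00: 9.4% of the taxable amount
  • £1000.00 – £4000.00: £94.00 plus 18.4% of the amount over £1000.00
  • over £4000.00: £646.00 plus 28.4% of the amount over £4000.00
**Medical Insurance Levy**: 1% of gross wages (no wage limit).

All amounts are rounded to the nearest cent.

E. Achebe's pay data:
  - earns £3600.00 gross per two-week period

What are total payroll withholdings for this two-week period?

£608.40

Canton Income Tax: taxable = £3600.00
  £94.00 + 18.4% × (£3600.00 − £1000.00) = £94.00 + 18.4% × £2600.00 = £572.40
Medical Insurance Levy: 1% × £3600.00 = £36.00
Total: £572.40 + £36.00 = £608.40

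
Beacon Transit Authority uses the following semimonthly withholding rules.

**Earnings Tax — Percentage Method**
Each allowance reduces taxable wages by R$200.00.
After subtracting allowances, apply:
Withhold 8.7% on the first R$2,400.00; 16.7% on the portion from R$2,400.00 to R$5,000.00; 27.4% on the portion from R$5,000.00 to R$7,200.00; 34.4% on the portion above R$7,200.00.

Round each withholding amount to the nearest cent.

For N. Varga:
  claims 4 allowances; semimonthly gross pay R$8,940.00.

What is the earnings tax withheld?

Earnings Tax: taxable = R$8,940.00 − 4×R$200.00 = R$8,140.00
  R$1,245.80 + 34.4% × (R$8,140.00 − R$7,200.00) = R$1,245.80 + 34.4% × R$940.00 = R$1,569.16

R$1,569.16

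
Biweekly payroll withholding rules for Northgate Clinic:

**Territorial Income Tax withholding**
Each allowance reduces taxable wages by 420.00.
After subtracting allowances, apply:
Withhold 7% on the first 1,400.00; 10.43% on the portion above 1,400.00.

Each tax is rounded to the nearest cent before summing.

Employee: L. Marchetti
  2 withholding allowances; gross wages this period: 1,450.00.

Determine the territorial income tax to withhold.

42.70

Territorial Income Tax: taxable = 1,450.00 − 2×420.00 = 610.00
  7% × 610.00 = 42.70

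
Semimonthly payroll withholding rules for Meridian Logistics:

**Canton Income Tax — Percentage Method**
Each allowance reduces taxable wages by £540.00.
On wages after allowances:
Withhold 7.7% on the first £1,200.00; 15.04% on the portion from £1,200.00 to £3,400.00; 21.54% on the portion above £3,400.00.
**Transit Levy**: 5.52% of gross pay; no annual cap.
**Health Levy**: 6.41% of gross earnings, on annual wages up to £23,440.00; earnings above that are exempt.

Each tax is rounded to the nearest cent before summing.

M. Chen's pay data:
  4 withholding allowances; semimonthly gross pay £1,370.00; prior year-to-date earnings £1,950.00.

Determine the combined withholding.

£163.44

Canton Income Tax: taxable = £1,370.00 − 4×£540.00 = £-790.00
  Taxable ≤ 0 → £0.00
Transit Levy: 5.52% × £1,370.00 = £75.62
Health Levy: 6.41% × £1,370.00 = £87.82
Total: £0.00 + £75.62 + £87.82 = £163.44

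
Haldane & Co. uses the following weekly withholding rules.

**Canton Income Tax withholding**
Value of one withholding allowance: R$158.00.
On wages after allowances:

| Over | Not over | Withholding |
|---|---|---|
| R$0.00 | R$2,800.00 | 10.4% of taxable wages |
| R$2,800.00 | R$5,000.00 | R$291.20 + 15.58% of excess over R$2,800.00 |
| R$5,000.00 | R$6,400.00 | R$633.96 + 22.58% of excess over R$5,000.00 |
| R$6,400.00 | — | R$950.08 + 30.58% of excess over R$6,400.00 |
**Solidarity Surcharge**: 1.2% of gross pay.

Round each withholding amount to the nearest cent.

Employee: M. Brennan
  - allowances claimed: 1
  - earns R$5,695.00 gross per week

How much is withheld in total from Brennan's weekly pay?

Canton Income Tax: taxable = R$5,695.00 − 1×R$158.00 = R$5,537.00
  R$633.96 + 22.58% × (R$5,537.00 − R$5,000.00) = R$633.96 + 22.58% × R$537.00 = R$755.21
Solidarity Surcharge: 1.2% × R$5,695.00 = R$68.34
Total: R$755.21 + R$68.34 = R$823.55

R$823.55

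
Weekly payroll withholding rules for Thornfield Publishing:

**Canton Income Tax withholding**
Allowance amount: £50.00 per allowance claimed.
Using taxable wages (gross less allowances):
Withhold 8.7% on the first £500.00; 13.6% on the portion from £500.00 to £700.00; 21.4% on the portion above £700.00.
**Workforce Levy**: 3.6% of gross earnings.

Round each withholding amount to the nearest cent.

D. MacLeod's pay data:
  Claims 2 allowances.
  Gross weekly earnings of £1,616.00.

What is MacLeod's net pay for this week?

Canton Income Tax: taxable = £1,616.00 − 2×£50.00 = £1,516.00
  £70.70 + 21.4% × (£1,516.00 − £700.00) = £70.70 + 21.4% × £816.00 = £245.32
Workforce Levy: 3.6% × £1,616.00 = £58.18
Total withheld: £245.32 + £58.18 = £303.50
Net pay: £1,616.00 − £303.50 = £1,312.50

£1,312.50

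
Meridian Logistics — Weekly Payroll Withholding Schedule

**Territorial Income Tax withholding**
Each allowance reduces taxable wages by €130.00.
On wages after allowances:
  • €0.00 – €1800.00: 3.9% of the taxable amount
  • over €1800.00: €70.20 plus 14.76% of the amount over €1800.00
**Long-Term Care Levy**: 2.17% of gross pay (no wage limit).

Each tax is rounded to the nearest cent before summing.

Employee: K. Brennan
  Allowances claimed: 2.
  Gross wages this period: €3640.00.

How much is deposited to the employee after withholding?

€3257.60

Territorial Income Tax: taxable = €3640.00 − 2×€130.00 = €3380.00
  €70.20 + 14.76% × (€3380.00 − €1800.00) = €70.20 + 14.76% × €1580.00 = €303.41
Long-Term Care Levy: 2.17% × €3640.00 = €78.99
Total withheld: €303.41 + €78.99 = €382.40
Net pay: €3640.00 − €382.40 = €3257.60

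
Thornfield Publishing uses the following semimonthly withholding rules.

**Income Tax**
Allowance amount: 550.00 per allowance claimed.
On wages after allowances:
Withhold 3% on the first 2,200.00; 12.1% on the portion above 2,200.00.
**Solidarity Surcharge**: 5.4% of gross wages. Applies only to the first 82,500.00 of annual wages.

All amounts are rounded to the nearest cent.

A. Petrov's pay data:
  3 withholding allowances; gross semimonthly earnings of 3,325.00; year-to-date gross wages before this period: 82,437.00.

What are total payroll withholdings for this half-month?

53.65

Income Tax: taxable = 3,325.00 − 3×550.00 = 1,675.00
  3% × 1,675.00 = 50.25
Solidarity Surcharge: cap 82,500.00 − YTD 82,437.00 = 63.00 subject; 5.4% × 63.00 = 3.40
Total: 50.25 + 3.40 = 53.65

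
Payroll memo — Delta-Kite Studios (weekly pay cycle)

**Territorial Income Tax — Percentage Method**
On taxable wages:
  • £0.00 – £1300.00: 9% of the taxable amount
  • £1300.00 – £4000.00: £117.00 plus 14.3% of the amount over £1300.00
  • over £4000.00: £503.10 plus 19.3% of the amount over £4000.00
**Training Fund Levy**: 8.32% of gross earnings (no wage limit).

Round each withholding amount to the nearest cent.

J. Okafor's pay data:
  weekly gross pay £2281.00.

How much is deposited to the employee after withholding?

Territorial Income Tax: taxable = £2281.00
  £117.00 + 14.3% × (£2281.00 − £1300.00) = £117.00 + 14.3% × £981.00 = £257.28
Training Fund Levy: 8.32% × £2281.00 = £189.78
Total withheld: £257.28 + £189.78 = £447.06
Net pay: £2281.00 − £447.06 = £1833.94

£1833.94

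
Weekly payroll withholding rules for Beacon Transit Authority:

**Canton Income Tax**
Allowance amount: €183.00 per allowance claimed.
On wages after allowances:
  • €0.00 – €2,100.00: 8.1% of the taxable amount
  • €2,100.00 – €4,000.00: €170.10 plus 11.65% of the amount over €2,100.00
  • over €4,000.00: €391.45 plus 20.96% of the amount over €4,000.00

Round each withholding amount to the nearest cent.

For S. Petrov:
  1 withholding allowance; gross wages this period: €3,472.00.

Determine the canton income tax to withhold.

Canton Income Tax: taxable = €3,472.00 − 1×€183.00 = €3,289.00
  €170.10 + 11.65% × (€3,289.00 − €2,100.00) = €170.10 + 11.65% × €1,189.00 = €308.62

€308.62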